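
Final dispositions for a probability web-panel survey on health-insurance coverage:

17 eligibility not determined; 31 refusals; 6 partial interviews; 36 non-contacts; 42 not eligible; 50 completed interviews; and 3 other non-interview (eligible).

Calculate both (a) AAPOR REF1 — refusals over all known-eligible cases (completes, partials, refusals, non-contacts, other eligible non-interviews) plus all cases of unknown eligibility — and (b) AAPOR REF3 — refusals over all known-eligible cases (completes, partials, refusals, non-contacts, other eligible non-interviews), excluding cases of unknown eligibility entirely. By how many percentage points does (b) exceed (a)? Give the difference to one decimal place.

2.9

Top = 31
Denominator = 50 + 6 + 31 + 36 + 3 + 17 = 143
REF1 = 31 / 143 = 0.2168
Denominator = 50 + 6 + 31 + 36 + 3 = 126
REF3 = 31 / 126 = 0.2460
Difference = 24.60 − 21.68 = 2.92 percentage points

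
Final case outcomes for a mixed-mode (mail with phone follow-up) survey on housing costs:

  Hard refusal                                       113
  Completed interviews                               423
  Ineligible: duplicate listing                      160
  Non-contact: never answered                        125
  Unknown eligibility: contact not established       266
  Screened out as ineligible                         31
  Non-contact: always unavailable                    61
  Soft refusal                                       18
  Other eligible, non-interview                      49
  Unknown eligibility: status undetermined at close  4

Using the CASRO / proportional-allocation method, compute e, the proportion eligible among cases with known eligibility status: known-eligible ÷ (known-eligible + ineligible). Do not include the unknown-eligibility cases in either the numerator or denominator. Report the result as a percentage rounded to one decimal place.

80.5%

Refusals = 113 + 18 = 131
Non-contacts = 125 + 61 = 186
Unknown if eligible = 266 + 4 = 270
Ineligible = 31 + 160 = 191
Determined eligible → 423 + 131 + 186 + 49 = 789
e = 789 / (789 + 191) = 789 / 980 = 0.8051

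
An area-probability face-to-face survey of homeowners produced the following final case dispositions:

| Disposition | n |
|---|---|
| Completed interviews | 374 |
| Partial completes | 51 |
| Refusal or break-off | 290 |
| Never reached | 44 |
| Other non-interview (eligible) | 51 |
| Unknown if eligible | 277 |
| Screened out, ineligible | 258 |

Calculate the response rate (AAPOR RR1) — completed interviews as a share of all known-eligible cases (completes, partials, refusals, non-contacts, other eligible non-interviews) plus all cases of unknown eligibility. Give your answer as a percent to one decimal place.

Top → 374
Denom → 374 + 51 + 290 + 44 + 51 + 277 = 1087
RR1 = 374 / 1087 = 0.3441

34.4%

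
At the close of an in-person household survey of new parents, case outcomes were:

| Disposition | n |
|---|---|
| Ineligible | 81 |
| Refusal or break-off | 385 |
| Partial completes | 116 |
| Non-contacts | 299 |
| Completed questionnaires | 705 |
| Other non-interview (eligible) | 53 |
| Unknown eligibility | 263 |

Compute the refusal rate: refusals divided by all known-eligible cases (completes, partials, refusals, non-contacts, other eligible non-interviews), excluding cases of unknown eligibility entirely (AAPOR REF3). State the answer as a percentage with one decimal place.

24.7%

Top: 385
Denom: 705 + 116 + 385 + 299 + 53 = 1558
REF3 = 385 / 1558 = 0.2471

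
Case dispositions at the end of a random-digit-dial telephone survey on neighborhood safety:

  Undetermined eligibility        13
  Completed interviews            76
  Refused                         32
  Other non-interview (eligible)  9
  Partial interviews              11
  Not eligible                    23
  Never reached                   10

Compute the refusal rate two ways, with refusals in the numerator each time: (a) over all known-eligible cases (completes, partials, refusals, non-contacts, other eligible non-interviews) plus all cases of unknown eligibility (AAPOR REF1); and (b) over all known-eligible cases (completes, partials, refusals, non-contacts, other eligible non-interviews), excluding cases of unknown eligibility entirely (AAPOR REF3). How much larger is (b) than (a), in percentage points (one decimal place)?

2.0

Numerator: 32
Base: 76 + 11 + 32 + 10 + 9 + 13 = 151
REF1 = 32 / 151 = 0.2119
Base: 76 + 11 + 32 + 10 + 9 = 138
REF3 = 32 / 138 = 0.2319
Difference = 23.19 − 21.19 = 2.00 percentage points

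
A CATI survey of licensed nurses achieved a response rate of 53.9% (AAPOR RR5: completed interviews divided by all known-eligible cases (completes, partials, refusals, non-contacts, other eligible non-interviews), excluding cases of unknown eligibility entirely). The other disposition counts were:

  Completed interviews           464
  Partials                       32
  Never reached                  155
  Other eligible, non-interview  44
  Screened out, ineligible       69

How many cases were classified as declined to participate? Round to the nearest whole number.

RR5 = 464 / D = 0.539
D = 464 / 0.539 = 860.9
Remaining denominator categories sum to 695
declined to participate = 860.9 − 695 ≈ 166

166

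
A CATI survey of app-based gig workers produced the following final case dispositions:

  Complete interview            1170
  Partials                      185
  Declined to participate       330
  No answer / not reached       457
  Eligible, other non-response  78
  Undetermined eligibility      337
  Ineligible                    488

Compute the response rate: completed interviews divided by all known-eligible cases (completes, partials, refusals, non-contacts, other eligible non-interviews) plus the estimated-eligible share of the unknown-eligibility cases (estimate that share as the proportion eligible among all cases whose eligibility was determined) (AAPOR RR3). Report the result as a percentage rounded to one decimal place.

46.9%

Numerator = 1170
Determined eligible = 1170 + 185 + 330 + 457 + 78 = 2220
e = 2220 / (2220 + 488) = 2220 / 2708 = 0.8198
Estimated eligible among unknowns = 0.8198 × 337 = 276.27
Denominator = 2220 + 276.27 = 2496.27
RR3 = 1170 / 2496.27 = 0.4687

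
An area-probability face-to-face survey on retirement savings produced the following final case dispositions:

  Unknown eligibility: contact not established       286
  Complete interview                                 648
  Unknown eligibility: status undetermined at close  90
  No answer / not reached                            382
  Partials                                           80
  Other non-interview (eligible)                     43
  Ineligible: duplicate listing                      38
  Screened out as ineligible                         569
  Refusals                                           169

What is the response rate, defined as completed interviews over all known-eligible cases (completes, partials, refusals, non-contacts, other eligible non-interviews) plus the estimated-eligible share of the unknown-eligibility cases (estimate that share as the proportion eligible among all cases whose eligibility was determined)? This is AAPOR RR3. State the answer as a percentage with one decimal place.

Unknown eligibility = 286 + 90 = 376
Not eligible = 569 + 38 = 607
Numerator = 648
Determined eligible = 648 + 80 + 169 + 382 + 43 = 1322
e = 1322 / (1322 + 607) = 1322 / 1929 = 0.6853
e × U = 0.6853 × 376 = 257.67
Denominator = 1322 + 257.67 = 1579.67
RR3 = 648 / 1579.67 = 0.4102

41.0%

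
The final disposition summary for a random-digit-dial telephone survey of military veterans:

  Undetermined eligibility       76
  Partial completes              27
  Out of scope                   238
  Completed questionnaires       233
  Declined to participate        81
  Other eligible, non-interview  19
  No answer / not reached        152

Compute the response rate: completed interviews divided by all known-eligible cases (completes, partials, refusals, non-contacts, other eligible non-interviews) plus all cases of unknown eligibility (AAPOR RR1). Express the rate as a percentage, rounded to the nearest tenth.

Numerator: 233
Base: 233 + 27 + 81 + 152 + 19 + 76 = 588
RR1 = 233 / 588 = 0.3963

39.6%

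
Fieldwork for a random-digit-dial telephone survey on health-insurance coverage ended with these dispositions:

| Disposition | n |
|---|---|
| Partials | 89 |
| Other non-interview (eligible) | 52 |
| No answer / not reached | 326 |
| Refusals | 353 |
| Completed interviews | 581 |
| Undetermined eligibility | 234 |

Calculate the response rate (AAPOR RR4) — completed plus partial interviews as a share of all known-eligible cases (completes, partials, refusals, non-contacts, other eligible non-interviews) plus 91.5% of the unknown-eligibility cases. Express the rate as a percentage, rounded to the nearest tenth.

Top = 581 + 89 = 670
Determined eligible = 581 + 89 + 353 + 326 + 52 = 1401
Eligible share of unknowns = 0.9150 × 234 = 214.11
Base = 1401 + 214.11 = 1615.11
RR4 = 670 / 1615.11 = 0.4148

41.5%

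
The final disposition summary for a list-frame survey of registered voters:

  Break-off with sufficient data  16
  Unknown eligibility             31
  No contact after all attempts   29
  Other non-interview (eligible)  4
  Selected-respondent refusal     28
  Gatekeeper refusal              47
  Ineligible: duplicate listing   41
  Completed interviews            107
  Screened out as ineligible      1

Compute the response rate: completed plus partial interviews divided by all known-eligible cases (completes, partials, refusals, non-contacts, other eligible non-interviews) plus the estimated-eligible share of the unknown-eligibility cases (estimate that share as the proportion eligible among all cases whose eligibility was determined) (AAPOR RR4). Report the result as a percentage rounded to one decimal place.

Refusals = 47 + 28 = 75
Not eligible = 1 + 41 = 42
Top: 107 + 16 = 123
Determined eligible: 107 + 16 + 75 + 29 + 4 = 231
e = 231 / (231 + 42) = 231 / 273 = 0.8462
Estimated eligible among unknowns: 0.8462 × 31 = 26.23
Denominator: 231 + 26.23 = 257.23
RR4 = 123 / 257.23 = 0.4782

47.8%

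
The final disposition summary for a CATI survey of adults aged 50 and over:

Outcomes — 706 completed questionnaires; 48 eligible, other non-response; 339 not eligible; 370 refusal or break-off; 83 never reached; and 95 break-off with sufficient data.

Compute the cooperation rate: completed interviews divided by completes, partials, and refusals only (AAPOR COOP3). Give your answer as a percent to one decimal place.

60.3%

Num = 706
Base = 706 + 95 + 370 = 1171
COOP3 = 706 / 1171 = 0.6029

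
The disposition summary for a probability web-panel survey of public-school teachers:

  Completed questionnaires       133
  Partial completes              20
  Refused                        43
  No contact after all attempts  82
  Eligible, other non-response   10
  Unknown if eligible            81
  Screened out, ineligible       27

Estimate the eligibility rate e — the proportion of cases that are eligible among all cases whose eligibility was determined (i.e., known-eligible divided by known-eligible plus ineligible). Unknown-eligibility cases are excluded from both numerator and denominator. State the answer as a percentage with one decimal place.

Determined eligible: 133 + 20 + 43 + 82 + 10 = 288
e = 288 / (288 + 27) = 288 / 315 = 0.9143

91.4%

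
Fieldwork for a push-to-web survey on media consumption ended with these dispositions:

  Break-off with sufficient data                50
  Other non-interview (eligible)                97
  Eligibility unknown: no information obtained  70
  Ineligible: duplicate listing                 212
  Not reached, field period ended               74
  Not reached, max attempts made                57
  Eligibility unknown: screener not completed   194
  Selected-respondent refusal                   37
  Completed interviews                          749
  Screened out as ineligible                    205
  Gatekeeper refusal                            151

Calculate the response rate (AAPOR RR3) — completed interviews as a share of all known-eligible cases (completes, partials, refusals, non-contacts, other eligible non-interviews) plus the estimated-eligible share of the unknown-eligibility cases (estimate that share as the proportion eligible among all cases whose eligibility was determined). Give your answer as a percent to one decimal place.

Refusals = 151 + 37 = 188
No answer / not reached = 74 + 57 = 131
Undetermined eligibility = 194 + 70 = 264
Ineligible = 205 + 212 = 417
Top → 749
Known eligible → 749 + 50 + 188 + 131 + 97 = 1215
e = 1215 / (1215 + 417) = 1215 / 1632 = 0.7445
Eligible share of unknowns → 0.7445 × 264 = 196.55
Denom → 1215 + 196.55 = 1411.55
RR3 = 749 / 1411.55 = 0.5306

53.1%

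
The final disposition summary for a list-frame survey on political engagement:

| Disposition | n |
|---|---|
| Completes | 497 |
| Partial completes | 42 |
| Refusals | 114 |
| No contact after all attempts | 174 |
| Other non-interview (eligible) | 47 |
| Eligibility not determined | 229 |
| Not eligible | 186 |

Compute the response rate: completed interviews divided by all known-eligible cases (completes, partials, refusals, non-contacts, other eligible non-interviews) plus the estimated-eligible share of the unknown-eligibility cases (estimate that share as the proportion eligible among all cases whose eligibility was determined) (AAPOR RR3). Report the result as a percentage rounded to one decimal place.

46.8%

Num → 497
Known eligible → 497 + 42 + 114 + 174 + 47 = 874
e = 874 / (874 + 186) = 874 / 1060 = 0.8245
Estimated eligible among unknowns → 0.8245 × 229 = 188.81
Denom → 874 + 188.81 = 1062.81
RR3 = 497 / 1062.81 = 0.4676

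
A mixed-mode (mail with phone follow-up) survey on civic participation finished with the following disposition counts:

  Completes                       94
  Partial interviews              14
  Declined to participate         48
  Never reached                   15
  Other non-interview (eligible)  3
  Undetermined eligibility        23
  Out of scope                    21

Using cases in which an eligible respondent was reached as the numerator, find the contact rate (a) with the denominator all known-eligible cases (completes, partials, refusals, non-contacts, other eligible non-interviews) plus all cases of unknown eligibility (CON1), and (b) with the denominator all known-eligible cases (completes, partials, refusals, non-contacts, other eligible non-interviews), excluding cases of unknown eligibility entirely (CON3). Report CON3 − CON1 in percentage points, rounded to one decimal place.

10.7

Top: 94 + 14 + 48 + 3 = 159
Base: 94 + 14 + 48 + 15 + 3 + 23 = 197
CON1 = 159 / 197 = 0.8071
Base: 94 + 14 + 48 + 15 + 3 = 174
CON3 = 159 / 174 = 0.9138
Difference = 91.38 − 80.71 = 10.67 percentage points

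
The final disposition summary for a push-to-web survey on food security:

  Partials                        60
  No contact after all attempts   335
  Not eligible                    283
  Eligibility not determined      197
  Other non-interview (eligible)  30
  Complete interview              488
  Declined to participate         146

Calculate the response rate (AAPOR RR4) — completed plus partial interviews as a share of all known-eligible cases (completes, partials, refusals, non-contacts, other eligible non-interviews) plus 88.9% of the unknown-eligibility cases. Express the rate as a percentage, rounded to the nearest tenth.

Top → 488 + 60 = 548
Determined eligible → 488 + 60 + 146 + 335 + 30 = 1059
Eligible share of unknowns → 0.8890 × 197 = 175.13
Denominator → 1059 + 175.13 = 1234.13
RR4 = 548 / 1234.13 = 0.4440

44.4%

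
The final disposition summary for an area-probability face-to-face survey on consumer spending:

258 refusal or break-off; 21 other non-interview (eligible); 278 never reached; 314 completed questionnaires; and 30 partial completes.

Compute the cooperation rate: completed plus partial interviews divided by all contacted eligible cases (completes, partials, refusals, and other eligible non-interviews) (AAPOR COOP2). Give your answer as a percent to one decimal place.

55.2%

Top: 314 + 30 = 344
Denominator: 314 + 30 + 258 + 21 = 623
COOP2 = 344 / 623 = 0.5522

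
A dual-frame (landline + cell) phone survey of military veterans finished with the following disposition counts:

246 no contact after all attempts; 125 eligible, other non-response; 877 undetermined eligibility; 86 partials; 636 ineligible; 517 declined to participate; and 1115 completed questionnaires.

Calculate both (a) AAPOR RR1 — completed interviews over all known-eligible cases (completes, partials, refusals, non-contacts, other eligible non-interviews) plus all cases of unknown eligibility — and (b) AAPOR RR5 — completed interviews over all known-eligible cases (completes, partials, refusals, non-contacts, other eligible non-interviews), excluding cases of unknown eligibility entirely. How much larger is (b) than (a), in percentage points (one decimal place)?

Numerator: 1115
Base: 1115 + 86 + 517 + 246 + 125 + 877 = 2966
RR1 = 1115 / 2966 = 0.3759
Base: 1115 + 86 + 517 + 246 + 125 = 2089
RR5 = 1115 / 2089 = 0.5337
Difference = 53.37 − 37.59 = 15.78 percentage points

15.8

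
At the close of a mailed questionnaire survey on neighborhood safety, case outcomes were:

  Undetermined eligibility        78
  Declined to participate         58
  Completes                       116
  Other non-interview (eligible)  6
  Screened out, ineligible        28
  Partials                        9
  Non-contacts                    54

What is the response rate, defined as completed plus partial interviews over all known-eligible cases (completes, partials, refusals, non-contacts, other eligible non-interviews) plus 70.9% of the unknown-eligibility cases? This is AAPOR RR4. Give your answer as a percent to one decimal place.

Top: 116 + 9 = 125
Known eligible: 116 + 9 + 58 + 54 + 6 = 243
Estimated eligible among unknowns: 0.7090 × 78 = 55.30
Denominator: 243 + 55.30 = 298.30
RR4 = 125 / 298.30 = 0.4190

41.9%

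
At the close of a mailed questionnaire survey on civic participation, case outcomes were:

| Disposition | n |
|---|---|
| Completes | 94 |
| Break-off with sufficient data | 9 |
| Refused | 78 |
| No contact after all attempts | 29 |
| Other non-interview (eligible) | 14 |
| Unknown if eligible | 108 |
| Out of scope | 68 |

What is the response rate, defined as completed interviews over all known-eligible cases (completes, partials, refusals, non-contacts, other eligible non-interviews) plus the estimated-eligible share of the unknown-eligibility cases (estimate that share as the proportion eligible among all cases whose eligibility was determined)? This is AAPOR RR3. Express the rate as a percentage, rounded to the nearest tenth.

Numerator = 94
Determined eligible = 94 + 9 + 78 + 29 + 14 = 224
e = 224 / (224 + 68) = 224 / 292 = 0.7671
Estimated eligible among unknowns = 0.7671 × 108 = 82.85
Denominator = 224 + 82.85 = 306.85
RR3 = 94 / 306.85 = 0.3063

30.6%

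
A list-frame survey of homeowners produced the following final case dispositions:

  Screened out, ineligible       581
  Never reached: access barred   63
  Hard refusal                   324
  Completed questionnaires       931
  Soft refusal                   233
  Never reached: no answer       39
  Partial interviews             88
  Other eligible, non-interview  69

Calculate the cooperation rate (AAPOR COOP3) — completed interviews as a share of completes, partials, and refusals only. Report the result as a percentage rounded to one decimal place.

59.1%

Refused = 324 + 233 = 557
No answer / not reached = 39 + 63 = 102
Top = 931
Base = 931 + 88 + 557 = 1576
COOP3 = 931 / 1576 = 0.5907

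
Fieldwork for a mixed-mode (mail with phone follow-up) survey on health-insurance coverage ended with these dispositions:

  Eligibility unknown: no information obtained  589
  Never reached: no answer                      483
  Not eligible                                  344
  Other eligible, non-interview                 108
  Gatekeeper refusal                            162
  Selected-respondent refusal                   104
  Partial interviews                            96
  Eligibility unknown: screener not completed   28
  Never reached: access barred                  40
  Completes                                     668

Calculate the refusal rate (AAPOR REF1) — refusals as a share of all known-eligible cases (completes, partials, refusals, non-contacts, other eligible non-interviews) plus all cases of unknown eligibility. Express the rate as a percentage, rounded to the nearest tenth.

11.7%

Refusals = 162 + 104 = 266
Non-contacts = 483 + 40 = 523
Unknown eligibility = 28 + 589 = 617
Numerator: 266
Denominator: 668 + 96 + 266 + 523 + 108 + 617 = 2278
REF1 = 266 / 2278 = 0.1168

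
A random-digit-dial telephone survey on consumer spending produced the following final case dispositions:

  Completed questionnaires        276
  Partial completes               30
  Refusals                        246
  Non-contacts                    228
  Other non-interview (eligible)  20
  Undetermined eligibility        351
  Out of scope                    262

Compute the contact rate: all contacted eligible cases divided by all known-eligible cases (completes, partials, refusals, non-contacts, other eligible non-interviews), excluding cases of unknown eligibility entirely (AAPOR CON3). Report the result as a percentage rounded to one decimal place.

71.5%

Top = 276 + 30 + 246 + 20 = 572
Denominator = 276 + 30 + 246 + 228 + 20 = 800
CON3 = 572 / 800 = 0.7150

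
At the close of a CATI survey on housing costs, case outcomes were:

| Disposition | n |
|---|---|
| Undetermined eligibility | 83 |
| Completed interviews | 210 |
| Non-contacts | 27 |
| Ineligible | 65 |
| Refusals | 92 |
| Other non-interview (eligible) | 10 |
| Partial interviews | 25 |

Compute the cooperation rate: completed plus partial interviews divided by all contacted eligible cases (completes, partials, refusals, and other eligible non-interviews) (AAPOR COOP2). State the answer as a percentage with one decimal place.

Numerator = 210 + 25 = 235
Denom = 210 + 25 + 92 + 10 = 337
COOP2 = 235 / 337 = 0.6973

69.7%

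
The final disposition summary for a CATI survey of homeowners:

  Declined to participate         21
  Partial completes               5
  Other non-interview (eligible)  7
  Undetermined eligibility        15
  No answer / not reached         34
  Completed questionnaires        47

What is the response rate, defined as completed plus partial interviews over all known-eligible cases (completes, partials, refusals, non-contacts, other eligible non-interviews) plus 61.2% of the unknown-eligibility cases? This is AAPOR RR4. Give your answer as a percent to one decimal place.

Numerator = 47 + 5 = 52
Determined eligible = 47 + 5 + 21 + 34 + 7 = 114
Eligible share of unknowns = 0.6120 × 15 = 9.18
Denom = 114 + 9.18 = 123.18
RR4 = 52 / 123.18 = 0.4221

42.2%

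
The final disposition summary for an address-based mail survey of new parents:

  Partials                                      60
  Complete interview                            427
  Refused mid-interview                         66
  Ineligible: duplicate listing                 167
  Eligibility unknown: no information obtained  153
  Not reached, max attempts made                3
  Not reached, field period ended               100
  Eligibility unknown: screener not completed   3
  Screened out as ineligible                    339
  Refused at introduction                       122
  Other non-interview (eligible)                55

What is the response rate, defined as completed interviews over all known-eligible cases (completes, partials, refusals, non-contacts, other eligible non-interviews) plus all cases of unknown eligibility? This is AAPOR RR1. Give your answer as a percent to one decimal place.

43.2%

Refusals = 122 + 66 = 188
Never reached = 100 + 3 = 103
Unknown if eligible = 3 + 153 = 156
Ineligible = 339 + 167 = 506
Numerator: 427
Denominator: 427 + 60 + 188 + 103 + 55 + 156 = 989
RR1 = 427 / 989 = 0.4317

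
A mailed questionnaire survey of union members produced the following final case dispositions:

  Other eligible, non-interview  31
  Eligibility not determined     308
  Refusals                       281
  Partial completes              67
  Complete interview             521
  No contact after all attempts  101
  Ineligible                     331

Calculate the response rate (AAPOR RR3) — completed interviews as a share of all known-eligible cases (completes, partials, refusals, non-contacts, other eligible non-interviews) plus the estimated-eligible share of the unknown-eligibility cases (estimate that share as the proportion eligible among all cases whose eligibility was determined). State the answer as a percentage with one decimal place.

Numerator → 521
Eligible (known) → 521 + 67 + 281 + 101 + 31 = 1001
e = 1001 / (1001 + 331) = 1001 / 1332 = 0.7515
Eligible share of unknowns → 0.7515 × 308 = 231.46
Denominator → 1001 + 231.46 = 1232.46
RR3 = 521 / 1232.46 = 0.4227

42.3%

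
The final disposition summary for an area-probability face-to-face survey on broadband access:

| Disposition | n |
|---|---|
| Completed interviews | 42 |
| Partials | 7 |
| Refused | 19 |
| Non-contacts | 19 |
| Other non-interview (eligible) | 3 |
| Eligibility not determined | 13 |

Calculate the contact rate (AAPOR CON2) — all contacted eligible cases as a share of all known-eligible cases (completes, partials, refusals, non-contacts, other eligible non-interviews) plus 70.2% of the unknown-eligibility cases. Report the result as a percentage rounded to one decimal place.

71.6%

Top → 42 + 7 + 19 + 3 = 71
Determined eligible → 42 + 7 + 19 + 19 + 3 = 90
Eligible share of unknowns → 0.7020 × 13 = 9.13
Base → 90 + 9.13 = 99.13
CON2 = 71 / 99.13 = 0.7162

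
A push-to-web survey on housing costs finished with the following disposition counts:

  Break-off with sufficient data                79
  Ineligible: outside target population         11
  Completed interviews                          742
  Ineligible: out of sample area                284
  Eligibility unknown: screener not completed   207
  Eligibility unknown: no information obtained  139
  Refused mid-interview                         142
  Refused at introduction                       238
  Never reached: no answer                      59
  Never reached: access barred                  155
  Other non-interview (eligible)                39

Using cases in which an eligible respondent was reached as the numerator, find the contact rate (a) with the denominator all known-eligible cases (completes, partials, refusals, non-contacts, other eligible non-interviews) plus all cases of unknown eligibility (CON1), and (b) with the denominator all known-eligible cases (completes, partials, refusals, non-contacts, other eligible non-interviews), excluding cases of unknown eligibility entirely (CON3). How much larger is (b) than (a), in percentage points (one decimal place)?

Refused = 238 + 142 = 380
No answer / not reached = 59 + 155 = 214
Unknown if eligible = 207 + 139 = 346
Out of scope = 11 + 284 = 295
Numerator = 742 + 79 + 380 + 39 = 1240
Denominator = 742 + 79 + 380 + 214 + 39 + 346 = 1800
CON1 = 1240 / 1800 = 0.6889
Denominator = 742 + 79 + 380 + 214 + 39 = 1454
CON3 = 1240 / 1454 = 0.8528
Difference = 85.28 − 68.89 = 16.39 percentage points

16.4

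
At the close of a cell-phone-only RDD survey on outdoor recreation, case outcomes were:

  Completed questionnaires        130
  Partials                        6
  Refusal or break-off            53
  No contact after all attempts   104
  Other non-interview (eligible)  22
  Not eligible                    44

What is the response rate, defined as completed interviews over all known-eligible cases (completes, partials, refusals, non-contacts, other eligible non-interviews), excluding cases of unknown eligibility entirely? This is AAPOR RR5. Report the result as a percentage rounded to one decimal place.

Top = 130
Denom = 130 + 6 + 53 + 104 + 22 = 315
RR5 = 130 / 315 = 0.4127

41.3%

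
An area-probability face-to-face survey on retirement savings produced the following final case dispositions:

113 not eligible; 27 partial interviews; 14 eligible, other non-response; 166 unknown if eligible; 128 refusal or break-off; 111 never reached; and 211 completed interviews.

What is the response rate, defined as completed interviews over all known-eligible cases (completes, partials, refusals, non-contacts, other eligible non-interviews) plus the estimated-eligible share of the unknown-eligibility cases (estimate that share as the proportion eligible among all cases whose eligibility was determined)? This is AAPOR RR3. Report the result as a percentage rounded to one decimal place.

33.7%

Numerator → 211
Determined eligible → 211 + 27 + 128 + 111 + 14 = 491
e = 491 / (491 + 113) = 491 / 604 = 0.8129
e × U → 0.8129 × 166 = 134.94
Denom → 491 + 134.94 = 625.94
RR3 = 211 / 625.94 = 0.3371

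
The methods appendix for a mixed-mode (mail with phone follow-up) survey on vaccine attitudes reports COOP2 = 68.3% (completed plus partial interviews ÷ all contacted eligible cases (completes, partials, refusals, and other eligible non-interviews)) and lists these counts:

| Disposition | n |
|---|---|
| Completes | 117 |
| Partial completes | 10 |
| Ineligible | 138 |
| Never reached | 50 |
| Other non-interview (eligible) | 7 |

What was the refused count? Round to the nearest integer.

52

Num: 117 + 10 = 127
COOP2 = 127 / D = 0.683
D = 127 / 0.683 = 185.9
Remaining denominator categories sum to 134
refused = 185.9 − 134 ≈ 52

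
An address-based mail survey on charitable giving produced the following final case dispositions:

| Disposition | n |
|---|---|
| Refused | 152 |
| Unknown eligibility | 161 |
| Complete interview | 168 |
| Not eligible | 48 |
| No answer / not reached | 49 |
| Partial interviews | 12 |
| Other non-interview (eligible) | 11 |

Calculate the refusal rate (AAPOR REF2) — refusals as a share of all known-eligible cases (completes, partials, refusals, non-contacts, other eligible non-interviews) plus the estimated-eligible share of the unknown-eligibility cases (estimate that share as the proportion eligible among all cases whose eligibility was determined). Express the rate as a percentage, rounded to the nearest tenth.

28.4%

Top: 152
Determined eligible: 168 + 12 + 152 + 49 + 11 = 392
e = 392 / (392 + 48) = 392 / 440 = 0.8909
Estimated eligible among unknowns: 0.8909 × 161 = 143.43
Denom: 392 + 143.43 = 535.43
REF2 = 152 / 535.43 = 0.2839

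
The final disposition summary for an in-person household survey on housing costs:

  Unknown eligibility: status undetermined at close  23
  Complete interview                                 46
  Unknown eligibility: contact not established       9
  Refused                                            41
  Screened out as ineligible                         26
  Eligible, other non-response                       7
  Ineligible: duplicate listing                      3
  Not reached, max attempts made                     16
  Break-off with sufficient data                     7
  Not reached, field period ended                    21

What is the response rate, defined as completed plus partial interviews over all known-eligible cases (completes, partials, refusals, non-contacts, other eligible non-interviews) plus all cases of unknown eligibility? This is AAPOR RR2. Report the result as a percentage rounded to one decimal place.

31.2%

No answer / not reached = 21 + 16 = 37
Undetermined eligibility = 9 + 23 = 32
Screened out, ineligible = 26 + 3 = 29
Numerator: 46 + 7 = 53
Base: 46 + 7 + 41 + 37 + 7 + 32 = 170
RR2 = 53 / 170 = 0.3118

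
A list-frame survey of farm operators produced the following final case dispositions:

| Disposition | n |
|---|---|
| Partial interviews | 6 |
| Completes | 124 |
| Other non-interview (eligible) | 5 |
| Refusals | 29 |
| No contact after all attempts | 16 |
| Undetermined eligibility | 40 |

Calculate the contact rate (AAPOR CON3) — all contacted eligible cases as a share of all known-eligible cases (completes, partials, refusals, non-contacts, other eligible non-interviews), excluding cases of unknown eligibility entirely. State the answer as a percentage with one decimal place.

91.1%

Numerator → 124 + 6 + 29 + 5 = 164
Base → 124 + 6 + 29 + 16 + 5 = 180
CON3 = 164 / 180 = 0.9111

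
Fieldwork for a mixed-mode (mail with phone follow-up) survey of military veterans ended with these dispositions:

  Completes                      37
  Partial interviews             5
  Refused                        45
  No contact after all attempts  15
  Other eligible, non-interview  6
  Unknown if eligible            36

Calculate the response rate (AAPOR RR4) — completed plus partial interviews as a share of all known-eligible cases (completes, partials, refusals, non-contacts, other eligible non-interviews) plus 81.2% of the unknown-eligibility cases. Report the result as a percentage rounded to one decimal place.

30.6%

Num: 37 + 5 = 42
Determined eligible: 37 + 5 + 45 + 15 + 6 = 108
Eligible share of unknowns: 0.8120 × 36 = 29.23
Denominator: 108 + 29.23 = 137.23
RR4 = 42 / 137.23 = 0.3061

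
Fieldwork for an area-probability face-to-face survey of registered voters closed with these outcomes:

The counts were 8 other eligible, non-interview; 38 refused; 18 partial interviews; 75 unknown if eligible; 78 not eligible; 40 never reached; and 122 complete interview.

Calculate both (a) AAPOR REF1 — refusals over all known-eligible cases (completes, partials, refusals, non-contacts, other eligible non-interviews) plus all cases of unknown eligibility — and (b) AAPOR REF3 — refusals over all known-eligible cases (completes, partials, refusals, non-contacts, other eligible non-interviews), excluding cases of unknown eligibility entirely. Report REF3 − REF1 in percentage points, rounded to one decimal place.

4.2

Numerator: 38
Denominator: 122 + 18 + 38 + 40 + 8 + 75 = 301
REF1 = 38 / 301 = 0.1262
Denominator: 122 + 18 + 38 + 40 + 8 = 226
REF3 = 38 / 226 = 0.1681
Difference = 16.81 − 12.62 = 4.19 percentage points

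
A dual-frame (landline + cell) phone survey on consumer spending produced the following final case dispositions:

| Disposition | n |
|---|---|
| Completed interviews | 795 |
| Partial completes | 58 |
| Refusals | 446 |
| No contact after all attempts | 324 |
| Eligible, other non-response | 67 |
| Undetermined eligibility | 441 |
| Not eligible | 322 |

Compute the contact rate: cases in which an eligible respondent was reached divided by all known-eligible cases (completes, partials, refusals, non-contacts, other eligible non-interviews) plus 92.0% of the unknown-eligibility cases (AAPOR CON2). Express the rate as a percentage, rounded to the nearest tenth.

65.2%

Num = 795 + 58 + 446 + 67 = 1366
Determined eligible = 795 + 58 + 446 + 324 + 67 = 1690
Eligible share of unknowns = 0.9200 × 441 = 405.72
Base = 1690 + 405.72 = 2095.72
CON2 = 1366 / 2095.72 = 0.6518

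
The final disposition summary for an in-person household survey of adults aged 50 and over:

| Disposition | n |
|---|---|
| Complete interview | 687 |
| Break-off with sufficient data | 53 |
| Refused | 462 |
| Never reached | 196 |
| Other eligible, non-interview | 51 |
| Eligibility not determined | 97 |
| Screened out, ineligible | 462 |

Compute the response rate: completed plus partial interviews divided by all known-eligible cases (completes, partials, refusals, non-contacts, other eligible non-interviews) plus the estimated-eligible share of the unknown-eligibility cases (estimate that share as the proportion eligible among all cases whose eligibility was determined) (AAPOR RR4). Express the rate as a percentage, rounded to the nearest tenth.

Num = 687 + 53 = 740
Determined eligible = 687 + 53 + 462 + 196 + 51 = 1449
e = 1449 / (1449 + 462) = 1449 / 1911 = 0.7582
Estimated eligible among unknowns = 0.7582 × 97 = 73.55
Denom = 1449 + 73.55 = 1522.55
RR4 = 740 / 1522.55 = 0.4860

48.6%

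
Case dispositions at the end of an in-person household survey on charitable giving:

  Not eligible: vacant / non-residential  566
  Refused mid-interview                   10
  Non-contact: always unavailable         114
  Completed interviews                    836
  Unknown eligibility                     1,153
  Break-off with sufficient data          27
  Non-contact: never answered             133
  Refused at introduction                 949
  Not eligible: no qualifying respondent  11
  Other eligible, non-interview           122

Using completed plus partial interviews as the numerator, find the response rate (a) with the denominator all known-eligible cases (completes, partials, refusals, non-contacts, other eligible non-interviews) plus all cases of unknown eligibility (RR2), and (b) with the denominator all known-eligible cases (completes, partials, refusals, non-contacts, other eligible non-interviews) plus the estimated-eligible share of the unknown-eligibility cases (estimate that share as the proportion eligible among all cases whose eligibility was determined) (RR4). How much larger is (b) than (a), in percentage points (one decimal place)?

2.0

Refusals = 949 + 10 = 959
No contact after all attempts = 133 + 114 = 247
Not eligible = 11 + 566 = 577
Numerator → 836 + 27 = 863
Base → 836 + 27 + 959 + 247 + 122 + 1153 = 3344
RR2 = 863 / 3344 = 0.2581
Known eligible → 836 + 27 + 959 + 247 + 122 = 2191
e = 2191 / (2191 + 577) = 2191 / 2768 = 0.7915
e × U → 0.7915 × 1153 = 912.60
Base → 2191 + 912.60 = 3103.60
RR4 = 863 / 3103.60 = 0.2781
Difference = 27.81 − 25.81 = 2.00 percentage points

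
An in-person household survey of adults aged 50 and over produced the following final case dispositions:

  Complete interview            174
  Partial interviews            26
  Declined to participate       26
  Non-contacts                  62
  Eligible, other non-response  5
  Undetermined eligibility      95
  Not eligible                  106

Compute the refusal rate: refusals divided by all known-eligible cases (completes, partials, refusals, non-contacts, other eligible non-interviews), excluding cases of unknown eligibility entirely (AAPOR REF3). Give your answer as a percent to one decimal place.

Top → 26
Denominator → 174 + 26 + 26 + 62 + 5 = 293
REF3 = 26 / 293 = 0.0887

8.9%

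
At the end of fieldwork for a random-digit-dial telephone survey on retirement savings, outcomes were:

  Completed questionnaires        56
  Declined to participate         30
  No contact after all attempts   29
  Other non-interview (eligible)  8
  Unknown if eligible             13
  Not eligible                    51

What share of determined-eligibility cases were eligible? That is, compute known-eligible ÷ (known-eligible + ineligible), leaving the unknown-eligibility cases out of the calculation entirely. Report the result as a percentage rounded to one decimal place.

70.7%

Eligible (known) = 56 + 30 + 29 + 8 = 123
e = 123 / (123 + 51) = 123 / 174 = 0.7069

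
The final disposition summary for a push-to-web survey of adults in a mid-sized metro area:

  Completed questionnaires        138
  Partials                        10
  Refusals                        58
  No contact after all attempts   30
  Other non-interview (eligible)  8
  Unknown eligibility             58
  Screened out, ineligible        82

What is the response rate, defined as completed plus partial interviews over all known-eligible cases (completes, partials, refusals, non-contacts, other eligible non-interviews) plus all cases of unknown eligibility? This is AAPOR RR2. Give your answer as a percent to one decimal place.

49.0%

Top → 138 + 10 = 148
Denom → 138 + 10 + 58 + 30 + 8 + 58 = 302
RR2 = 148 / 302 = 0.4901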